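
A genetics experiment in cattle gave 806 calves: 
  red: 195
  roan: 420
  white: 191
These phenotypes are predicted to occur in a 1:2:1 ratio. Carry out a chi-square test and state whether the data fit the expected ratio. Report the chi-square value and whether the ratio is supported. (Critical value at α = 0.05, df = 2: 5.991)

1.474; consistent

Expected counts for N = 806 under a 1:2:1 ratio (total parts = 4):
  red: 806 × 1/4 = 201.5
  roan: 806 × 2/4 = 403
  white: 806 × 1/4 = 201.5
χ² = Σ (O − E)² / E
  red: (195 − 201.5)² / 201.5 = 0.2097
  roan: (420 − 403)² / 403 = 0.7171
  white: (191 − 201.5)² / 201.5 = 0.5471
χ² = 0.2097 + 0.7171 + 0.5471 = 1.4739 ≈ 1.474
Degrees of freedom = 3 − 1 = 2; critical value at α = 0.05 is 5.991.
Since 1.474 < 5.991, we fail to reject the null hypothesis — the data are consistent with the 1:2:1 ratio.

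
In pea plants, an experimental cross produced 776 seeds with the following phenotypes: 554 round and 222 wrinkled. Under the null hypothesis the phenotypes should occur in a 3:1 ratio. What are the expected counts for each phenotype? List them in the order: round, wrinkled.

The 3:1 ratio has 4 parts, so with N = 776 the expected counts are:
  round: 776 × 3/4 = 582
  wrinkled: 776 × 1/4 = 194

582, 194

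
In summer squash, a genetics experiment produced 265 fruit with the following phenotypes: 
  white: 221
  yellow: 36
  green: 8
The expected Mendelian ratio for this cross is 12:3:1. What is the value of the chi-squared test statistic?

Total ratio parts = 16. Expected numbers out of 265:
  white: 265 × 12/16 = 198.75
  yellow: 265 × 3/16 = 49.6875
  green: 265 × 1/16 = 16.5625
χ² = Σ (O − E)² / E
  white: (221 − 198.75)² / 198.75 = 2.4909
  yellow: (36 − 49.6875)² / 49.6875 = 3.7705
  green: (8 − 16.5625)² / 16.5625 = 4.4267
χ² = 2.4909 + 3.7705 + 4.4267 = 10.6881 ≈ 10.688

10.688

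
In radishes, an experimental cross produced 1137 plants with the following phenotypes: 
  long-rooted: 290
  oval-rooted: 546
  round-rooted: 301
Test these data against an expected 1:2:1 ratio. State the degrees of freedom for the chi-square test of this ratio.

2

A goodness-of-fit test with 3 phenotype classes has df = 3 − 1 = 2.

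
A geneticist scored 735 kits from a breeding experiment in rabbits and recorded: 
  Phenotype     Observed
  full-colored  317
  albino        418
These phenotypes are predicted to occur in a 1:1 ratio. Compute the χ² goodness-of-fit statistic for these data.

13.879

Under the 1:1 hypothesis (Σ ratio = 2, N = 735):
  full-colored: 735 × 1/2 = 367.5
  albino: 735 × 1/2 = 367.5
χ² = Σ (O − E)² / E
  full-colored: (317 − 367.5)² / 367.5 = 6.9395
  albino: (418 − 367.5)² / 367.5 = 6.9395
χ² = 6.9395 + 6.9395 = 13.879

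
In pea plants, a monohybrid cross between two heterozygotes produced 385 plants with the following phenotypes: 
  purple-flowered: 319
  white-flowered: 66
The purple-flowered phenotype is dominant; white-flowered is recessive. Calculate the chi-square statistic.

12.676

For a monohybrid cross between heterozygotes with complete dominance, the expected phenotypic ratio is 3:1.
Under the 3:1 hypothesis (Σ ratio = 4, N = 385):
  purple-flowered: 385 × 3/4 = 288.75
  white-flowered: 385 × 1/4 = 96.25
χ² = Σ (O − E)² / E
  purple-flowered: (319 − 288.75)² / 288.75 = 3.1690
  white-flowered: (66 − 96.25)² / 96.25 = 9.5071
χ² = 3.1690 + 9.5071 = 12.6761 ≈ 12.676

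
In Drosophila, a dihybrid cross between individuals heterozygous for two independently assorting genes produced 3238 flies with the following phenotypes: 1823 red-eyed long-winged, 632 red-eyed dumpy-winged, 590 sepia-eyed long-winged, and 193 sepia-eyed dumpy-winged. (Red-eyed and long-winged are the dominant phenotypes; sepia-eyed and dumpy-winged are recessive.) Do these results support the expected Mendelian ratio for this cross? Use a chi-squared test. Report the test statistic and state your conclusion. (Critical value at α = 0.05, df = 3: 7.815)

A dihybrid F₂ with independent assortment and complete dominance at both loci gives a 9:3:3:1 phenotypic ratio.
Under the 9:3:3:1 hypothesis (Σ ratio = 16, N = 3238):
  red-eyed long-winged: 3238 × 9/16 = 1821.375
  red-eyed dumpy-winged: 3238 × 3/16 = 607.125
  sepia-eyed long-winged: 3238 × 3/16 = 607.125
  sepia-eyed dumpy-winged: 3238 × 1/16 = 202.375
χ² = Σ (O − E)² / E
  red-eyed long-winged: (1823 − 1821.375)² / 1821.375 = 0.0014
  red-eyed dumpy-winged: (632 − 607.125)² / 607.125 = 1.0192
  sepia-eyed long-winged: (590 − 607.125)² / 607.125 = 0.4830
  sepia-eyed dumpy-winged: (193 − 202.375)² / 202.375 = 0.4343
χ² = 0.0014 + 1.0192 + 0.4830 + 0.4343 = 1.9379 ≈ 1.938
Degrees of freedom = 4 − 1 = 3; critical value at α = 0.05 is 7.815.
Since 1.938 < 7.815, we fail to reject the null hypothesis — the data are consistent with the 9:3:3:1 ratio.

1.938; consistent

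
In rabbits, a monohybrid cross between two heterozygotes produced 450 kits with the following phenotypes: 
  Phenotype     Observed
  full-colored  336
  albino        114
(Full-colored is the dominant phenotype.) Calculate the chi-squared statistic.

0.027

For a monohybrid cross between heterozygotes with complete dominance, the expected phenotypic ratio is 3:1.
Total ratio parts = 4. Expected numbers out of 450:
  full-colored: 450 × 3/4 = 337.5
  albino: 450 × 1/4 = 112.5
χ² = Σ (O − E)² / E
  full-colored: (336 − 337.5)² / 337.5 = 0.0067
  albino: (114 − 112.5)² / 112.5 = 0.0200
χ² = 0.0067 + 0.0200 = 0.0267 ≈ 0.027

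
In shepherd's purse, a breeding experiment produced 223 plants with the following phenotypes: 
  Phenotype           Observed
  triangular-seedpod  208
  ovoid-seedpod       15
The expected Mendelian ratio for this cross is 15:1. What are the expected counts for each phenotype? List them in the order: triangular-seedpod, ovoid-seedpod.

Expected counts for N = 223 under a 15:1 ratio (total parts = 16):
  triangular-seedpod: 223 × 15/16 = 209.0625
  ovoid-seedpod: 223 × 1/16 = 13.9375

209.0625, 13.9375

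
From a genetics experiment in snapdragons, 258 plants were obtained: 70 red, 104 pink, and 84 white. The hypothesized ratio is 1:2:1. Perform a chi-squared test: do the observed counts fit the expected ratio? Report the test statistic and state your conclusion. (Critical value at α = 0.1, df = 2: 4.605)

11.209; not consistent

Expected counts for N = 258 under a 1:2:1 ratio (total parts = 4):
  red: 258 × 1/4 = 64.5
  pink: 258 × 2/4 = 129
  white: 258 × 1/4 = 64.5
χ² = Σ (O − E)² / E
  red: (70 − 64.5)² / 64.5 = 0.4690
  pink: (104 − 129)² / 129 = 4.8450
  white: (84 − 64.5)² / 64.5 = 5.8953
χ² = 0.4690 + 4.8450 + 5.8953 = 11.2093 ≈ 11.209
Degrees of freedom = 3 − 1 = 2; critical value at α = 0.1 is 4.605.
Since 11.209 > 4.605, we reject the null hypothesis — the data do not fit the 1:2:1 ratio.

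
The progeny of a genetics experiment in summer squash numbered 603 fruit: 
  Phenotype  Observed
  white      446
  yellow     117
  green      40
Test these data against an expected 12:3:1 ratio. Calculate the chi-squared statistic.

Under the 12:3:1 hypothesis (Σ ratio = 16, N = 603):
  white: 603 × 12/16 = 452.25
  yellow: 603 × 3/16 = 113.0625
  green: 603 × 1/16 = 37.6875
χ² = Σ (O − E)² / E
  white: (446 − 452.25)² / 452.25 = 0.0864
  yellow: (117 − 113.0625)² / 113.0625 = 0.1371
  green: (40 − 37.6875)² / 37.6875 = 0.1419
χ² = 0.0864 + 0.1371 + 0.1419 = 0.3654 ≈ 0.365

0.365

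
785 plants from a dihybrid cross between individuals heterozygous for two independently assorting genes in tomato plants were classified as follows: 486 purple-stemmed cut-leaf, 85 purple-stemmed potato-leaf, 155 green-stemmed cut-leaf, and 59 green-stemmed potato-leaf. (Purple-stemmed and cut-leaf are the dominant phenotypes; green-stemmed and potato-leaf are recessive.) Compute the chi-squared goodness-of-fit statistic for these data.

A dihybrid F₂ with independent assortment and complete dominance at both loci gives a 9:3:3:1 phenotypic ratio.
Total ratio parts = 16. Expected numbers out of 785:
  purple-stemmed cut-leaf: 785 × 9/16 = 441.5625
  purple-stemmed potato-leaf: 785 × 3/16 = 147.1875
  green-stemmed cut-leaf: 785 × 3/16 = 147.1875
  green-stemmed potato-leaf: 785 × 1/16 = 49.0625
χ² = Σ (O − E)² / E
  purple-stemmed cut-leaf: (486 − 441.5625)² / 441.5625 = 4.4721
  purple-stemmed potato-leaf: (85 − 147.1875)² / 147.1875 = 26.2745
  green-stemmed cut-leaf: (155 − 147.1875)² / 147.1875 = 0.4147
  green-stemmed potato-leaf: (59 − 49.0625)² / 49.0625 = 2.0128
χ² = 4.4721 + 26.2745 + 0.4147 + 2.0128 = 33.1741 ≈ 33.174

33.174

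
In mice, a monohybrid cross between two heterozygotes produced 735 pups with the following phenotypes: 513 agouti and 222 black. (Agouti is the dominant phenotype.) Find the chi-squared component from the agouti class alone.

2.654

For a monohybrid cross between heterozygotes with complete dominance, the expected phenotypic ratio is 3:1.
The 3:1 ratio has 4 parts, so with N = 735 the expected counts are:
  agouti: 735 × 3/4 = 551.25
  black: 735 × 1/4 = 183.75
Contribution of agouti: (513 − 551.25)² / 551.25 = 2.6541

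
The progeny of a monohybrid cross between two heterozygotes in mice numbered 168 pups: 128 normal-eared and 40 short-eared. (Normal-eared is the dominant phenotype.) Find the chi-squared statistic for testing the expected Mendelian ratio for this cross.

0.127

For a monohybrid cross between heterozygotes with complete dominance, the expected phenotypic ratio is 3:1.
Total ratio parts = 4. Expected numbers out of 168:
  normal-eared: 168 × 3/4 = 126
  short-eared: 168 × 1/4 = 42
χ² = Σ (O − E)² / E
  normal-eared: (128 − 126)² / 126 = 0.0317
  short-eared: (40 − 42)² / 42 = 0.0952
χ² = 0.0317 + 0.0952 = 0.1269 ≈ 0.127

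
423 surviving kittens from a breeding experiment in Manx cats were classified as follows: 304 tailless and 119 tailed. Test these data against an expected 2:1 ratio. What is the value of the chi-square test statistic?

5.149

Expected counts for N = 423 under a 2:1 ratio (total parts = 3):
  tailless: 423 × 2/3 = 282
  tailed: 423 × 1/3 = 141
χ² = Σ (O − E)² / E
  tailless: (304 − 282)² / 282 = 1.7163
  tailed: (119 − 141)² / 141 = 3.4326
χ² = 1.7163 + 3.4326 = 5.1489 ≈ 5.149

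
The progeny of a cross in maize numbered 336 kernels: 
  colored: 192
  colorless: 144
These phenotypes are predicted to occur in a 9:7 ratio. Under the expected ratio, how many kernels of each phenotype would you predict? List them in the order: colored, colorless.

Expected counts for N = 336 under a 9:7 ratio (total parts = 16):
  colored: 336 × 9/16 = 189
  colorless: 336 × 7/16 = 147

189, 147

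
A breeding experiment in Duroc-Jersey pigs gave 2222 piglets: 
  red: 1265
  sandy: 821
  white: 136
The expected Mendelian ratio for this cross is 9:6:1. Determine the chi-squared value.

0.423

Total ratio parts = 16. Expected numbers out of 2222:
  red: 2222 × 9/16 = 1249.875
  sandy: 2222 × 6/16 = 833.25
  white: 2222 × 1/16 = 138.875
χ² = Σ (O − E)² / E
  red: (1265 − 1249.875)² / 1249.875 = 0.1830
  sandy: (821 − 833.25)² / 833.25 = 0.1801
  white: (136 − 138.875)² / 138.875 = 0.0595
χ² = 0.1830 + 0.1801 + 0.0595 = 0.4226 ≈ 0.423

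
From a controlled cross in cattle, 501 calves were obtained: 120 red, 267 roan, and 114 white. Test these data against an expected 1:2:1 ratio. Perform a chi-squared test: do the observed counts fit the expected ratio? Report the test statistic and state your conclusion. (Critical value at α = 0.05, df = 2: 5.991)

Total ratio parts = 4. Expected numbers out of 501:
  red: 501 × 1/4 = 125.25
  roan: 501 × 2/4 = 250.5
  white: 501 × 1/4 = 125.25
χ² = Σ (O − E)² / E
  red: (120 − 125.25)² / 125.25 = 0.2201
  roan: (267 − 250.5)² / 250.5 = 1.0868
  white: (114 − 125.25)² / 125.25 = 1.0105
χ² = 0.2201 + 1.0868 + 1.0105 = 2.3174 ≈ 2.317
Degrees of freedom = 3 − 1 = 2; critical value at α = 0.05 is 5.991.
Since 2.317 < 5.991, we fail to reject the null hypothesis — the data are consistent with the 1:2:1 ratio.

2.317; consistent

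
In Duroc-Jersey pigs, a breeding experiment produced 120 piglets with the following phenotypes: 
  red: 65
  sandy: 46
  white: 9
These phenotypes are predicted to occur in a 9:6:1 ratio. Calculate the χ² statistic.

Under the 9:6:1 hypothesis (Σ ratio = 16, N = 120):
  red: 120 × 9/16 = 67.5
  sandy: 120 × 6/16 = 45
  white: 120 × 1/16 = 7.5
χ² = Σ (O − E)² / E
  red: (65 − 67.5)² / 67.5 = 0.0926
  sandy: (46 − 45)² / 45 = 0.0222
  white: (9 − 7.5)² / 7.5 = 0.3000
χ² = 0.0926 + 0.0222 + 0.3000 = 0.4148 ≈ 0.415

0.415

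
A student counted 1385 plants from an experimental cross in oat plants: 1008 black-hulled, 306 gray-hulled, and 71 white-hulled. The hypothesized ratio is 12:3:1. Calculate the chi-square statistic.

Expected counts for N = 1385 under a 12:3:1 ratio (total parts = 16):
  black-hulled: 1385 × 12/16 = 1038.75
  gray-hulled: 1385 × 3/16 = 259.6875
  white-hulled: 1385 × 1/16 = 86.5625
χ² = Σ (O − E)² / E
  black-hulled: (1008 − 1038.75)² / 1038.75 = 0.9103
  gray-hulled: (306 − 259.6875)² / 259.6875 = 8.2593
  white-hulled: (71 − 86.5625)² / 86.5625 = 2.7979
χ² = 0.9103 + 8.2593 + 2.7979 = 11.9675 ≈ 11.968

11.968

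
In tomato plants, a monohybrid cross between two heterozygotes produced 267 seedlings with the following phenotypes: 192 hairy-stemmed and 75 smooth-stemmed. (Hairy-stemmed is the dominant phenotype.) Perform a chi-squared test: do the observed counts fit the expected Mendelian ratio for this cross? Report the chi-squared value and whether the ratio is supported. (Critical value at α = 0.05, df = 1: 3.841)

For a monohybrid cross between heterozygotes with complete dominance, the expected phenotypic ratio is 3:1.
Under the 3:1 hypothesis (Σ ratio = 4, N = 267):
  hairy-stemmed: 267 × 3/4 = 200.25
  smooth-stemmed: 267 × 1/4 = 66.75
χ² = Σ (O − E)² / E
  hairy-stemmed: (192 − 200.25)² / 200.25 = 0.3399
  smooth-stemmed: (75 − 66.75)² / 66.75 = 1.0197
χ² = 0.3399 + 1.0197 = 1.3596 ≈ 1.360
Degrees of freedom = 2 − 1 = 1; critical value at α = 0.05 is 3.841.
Since 1.360 < 3.841, we fail to reject the null hypothesis — the data are consistent with the 3:1 ratio.

1.360; consistent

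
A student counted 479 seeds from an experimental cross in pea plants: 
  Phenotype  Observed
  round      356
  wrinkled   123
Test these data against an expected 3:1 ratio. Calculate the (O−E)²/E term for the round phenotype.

0.029

Under the 3:1 hypothesis (Σ ratio = 4, N = 479):
  round: 479 × 3/4 = 359.25
  wrinkled: 479 × 1/4 = 119.75
Contribution of round: (356 − 359.25)² / 359.25 = 0.0294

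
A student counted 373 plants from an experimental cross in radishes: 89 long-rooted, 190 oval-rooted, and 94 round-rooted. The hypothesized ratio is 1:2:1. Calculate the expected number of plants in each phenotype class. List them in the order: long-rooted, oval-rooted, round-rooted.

93.25, 186.5, 93.25

Expected counts for N = 373 under a 1:2:1 ratio (total parts = 4):
  long-rooted: 373 × 1/4 = 93.25
  oval-rooted: 373 × 2/4 = 186.5
  round-rooted: 373 × 1/4 = 93.25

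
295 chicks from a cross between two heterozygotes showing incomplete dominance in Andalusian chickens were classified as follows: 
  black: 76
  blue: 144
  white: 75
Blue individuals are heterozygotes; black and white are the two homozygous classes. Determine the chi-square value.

With incomplete dominance, a heterozygote × heterozygote cross gives a 1:2:1 phenotypic ratio.
The 1:2:1 ratio has 4 parts, so with N = 295 the expected counts are:
  black: 295 × 1/4 = 73.75
  blue: 295 × 2/4 = 147.5
  white: 295 × 1/4 = 73.75
χ² = Σ (O − E)² / E
  black: (76 − 73.75)² / 73.75 = 0.0686
  blue: (144 − 147.5)² / 147.5 = 0.0831
  white: (75 − 73.75)² / 73.75 = 0.0212
χ² = 0.0686 + 0.0831 + 0.0212 = 0.1729 ≈ 0.173

0.173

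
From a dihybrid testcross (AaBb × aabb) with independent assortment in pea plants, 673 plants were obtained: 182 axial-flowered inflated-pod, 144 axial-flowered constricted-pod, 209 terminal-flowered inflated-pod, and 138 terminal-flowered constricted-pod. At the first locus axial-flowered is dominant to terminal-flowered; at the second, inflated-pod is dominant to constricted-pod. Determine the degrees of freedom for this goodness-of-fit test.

3

A dihybrid testcross with independent assortment gives a 1:1:1:1 ratio.
A goodness-of-fit test with 4 phenotype classes has df = 4 − 1 = 3.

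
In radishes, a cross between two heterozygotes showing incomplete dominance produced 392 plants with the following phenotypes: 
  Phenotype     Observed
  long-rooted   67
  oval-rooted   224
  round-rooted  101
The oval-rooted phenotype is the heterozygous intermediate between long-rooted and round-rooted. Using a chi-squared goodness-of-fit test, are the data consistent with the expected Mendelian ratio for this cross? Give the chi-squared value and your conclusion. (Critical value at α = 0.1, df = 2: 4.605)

13.898; not consistent

With incomplete dominance, a heterozygote × heterozygote cross gives a 1:2:1 phenotypic ratio.
Under the 1:2:1 hypothesis (Σ ratio = 4, N = 392):
  long-rooted: 392 × 1/4 = 98
  oval-rooted: 392 × 2/4 = 196
  round-rooted: 392 × 1/4 = 98
χ² = Σ (O − E)² / E
  long-rooted: (67 − 98)² / 98 = 9.8061
  oval-rooted: (224 − 196)² / 196 = 4.0000
  round-rooted: (101 − 98)² / 98 = 0.0918
χ² = 9.8061 + 4.0000 + 0.0918 = 13.8979 ≈ 13.898
Degrees of freedom = 3 − 1 = 2; critical value at α = 0.1 is 4.605.
Since 13.898 > 4.605, we reject the null hypothesis — the data do not fit the 1:2:1 ratio.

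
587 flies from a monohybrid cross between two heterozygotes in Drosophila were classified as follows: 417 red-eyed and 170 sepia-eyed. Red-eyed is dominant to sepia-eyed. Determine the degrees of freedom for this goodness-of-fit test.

1

For a monohybrid cross between heterozygotes with complete dominance, the expected phenotypic ratio is 3:1.
A goodness-of-fit test with 2 phenotype classes has df = 2 − 1 = 1.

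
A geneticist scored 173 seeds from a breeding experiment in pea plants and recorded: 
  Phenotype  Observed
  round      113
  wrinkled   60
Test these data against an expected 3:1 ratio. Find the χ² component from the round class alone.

Expected counts for N = 173 under a 3:1 ratio (total parts = 4):
  round: 173 × 3/4 = 129.75
  wrinkled: 173 × 1/4 = 43.25
Contribution of round: (113 − 129.75)² / 129.75 = 2.1623

2.162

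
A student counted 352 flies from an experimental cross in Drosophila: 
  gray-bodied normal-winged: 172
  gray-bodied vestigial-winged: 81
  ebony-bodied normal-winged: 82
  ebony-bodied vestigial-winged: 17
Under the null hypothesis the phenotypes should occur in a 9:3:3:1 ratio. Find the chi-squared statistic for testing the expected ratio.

Expected counts for N = 352 under a 9:3:3:1 ratio (total parts = 16):
  gray-bodied normal-winged: 352 × 9/16 = 198
  gray-bodied vestigial-winged: 352 × 3/16 = 66
  ebony-bodied normal-winged: 352 × 3/16 = 66
  ebony-bodied vestigial-winged: 352 × 1/16 = 22
χ² = Σ (O − E)² / E
  gray-bodied normal-winged: (172 − 198)² / 198 = 3.4141
  gray-bodied vestigial-winged: (81 − 66)² / 66 = 3.4091
  ebony-bodied normal-winged: (82 − 66)² / 66 = 3.8788
  ebony-bodied vestigial-winged: (17 − 22)² / 22 = 1.1364
χ² = 3.4141 + 3.4091 + 3.8788 + 1.1364 = 11.8384 ≈ 11.838

11.838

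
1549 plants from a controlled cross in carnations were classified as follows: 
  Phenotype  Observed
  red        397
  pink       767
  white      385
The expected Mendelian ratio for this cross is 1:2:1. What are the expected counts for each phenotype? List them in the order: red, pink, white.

387.25, 774.5, 387.25

The 1:2:1 ratio has 4 parts, so with N = 1549 the expected counts are:
  red: 1549 × 1/4 = 387.25
  pink: 1549 × 2/4 = 774.5
  white: 1549 × 1/4 = 387.25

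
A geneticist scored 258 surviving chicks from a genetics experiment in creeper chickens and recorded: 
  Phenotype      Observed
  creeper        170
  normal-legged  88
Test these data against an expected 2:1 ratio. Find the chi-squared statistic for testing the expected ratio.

Under the 2:1 hypothesis (Σ ratio = 3, N = 258):
  creeper: 258 × 2/3 = 172
  normal-legged: 258 × 1/3 = 86
χ² = Σ (O − E)² / E
  creeper: (170 − 172)² / 172 = 0.0233
  normal-legged: (88 − 86)² / 86 = 0.0465
χ² = 0.0233 + 0.0465 = 0.0698 ≈ 0.070

0.070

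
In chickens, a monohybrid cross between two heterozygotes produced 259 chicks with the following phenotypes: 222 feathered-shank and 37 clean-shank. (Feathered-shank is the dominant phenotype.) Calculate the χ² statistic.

15.857

For a monohybrid cross between heterozygotes with complete dominance, the expected phenotypic ratio is 3:1.
The 3:1 ratio has 4 parts, so with N = 259 the expected counts are:
  feathered-shank: 259 × 3/4 = 194.25
  clean-shank: 259 × 1/4 = 64.75
χ² = Σ (O − E)² / E
  feathered-shank: (222 − 194.25)² / 194.25 = 3.9643
  clean-shank: (37 − 64.75)² / 64.75 = 11.8929
χ² = 3.9643 + 11.8929 = 15.8572 ≈ 15.857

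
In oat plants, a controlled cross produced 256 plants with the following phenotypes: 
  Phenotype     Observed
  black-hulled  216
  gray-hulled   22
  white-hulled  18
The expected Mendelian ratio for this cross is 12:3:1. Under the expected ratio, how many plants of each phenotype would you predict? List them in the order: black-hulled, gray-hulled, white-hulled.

192, 48, 16

Total ratio parts = 16. Expected numbers out of 256:
  black-hulled: 256 × 12/16 = 192
  gray-hulled: 256 × 3/16 = 48
  white-hulled: 256 × 1/16 = 16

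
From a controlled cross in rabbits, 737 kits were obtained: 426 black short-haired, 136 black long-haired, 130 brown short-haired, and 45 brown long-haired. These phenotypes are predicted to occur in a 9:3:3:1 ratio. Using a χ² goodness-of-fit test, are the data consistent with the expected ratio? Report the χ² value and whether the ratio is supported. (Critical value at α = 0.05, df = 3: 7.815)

0.860; consistent

Total ratio parts = 16. Expected numbers out of 737:
  black short-haired: 737 × 9/16 = 414.5625
  black long-haired: 737 × 3/16 = 138.1875
  brown short-haired: 737 × 3/16 = 138.1875
  brown long-haired: 737 × 1/16 = 46.0625
χ² = Σ (O − E)² / E
  black short-haired: (426 − 414.5625)² / 414.5625 = 0.3156
  black long-haired: (136 − 138.1875)² / 138.1875 = 0.0346
  brown short-haired: (130 − 138.1875)² / 138.1875 = 0.4851
  brown long-haired: (45 − 46.0625)² / 46.0625 = 0.0245
χ² = 0.3156 + 0.0346 + 0.4851 + 0.0245 = 0.8598 ≈ 0.860
Degrees of freedom = 4 − 1 = 3; critical value at α = 0.05 is 7.815.
Since 0.860 < 7.815, we fail to reject the null hypothesis — the data are consistent with the 9:3:3:1 ratio.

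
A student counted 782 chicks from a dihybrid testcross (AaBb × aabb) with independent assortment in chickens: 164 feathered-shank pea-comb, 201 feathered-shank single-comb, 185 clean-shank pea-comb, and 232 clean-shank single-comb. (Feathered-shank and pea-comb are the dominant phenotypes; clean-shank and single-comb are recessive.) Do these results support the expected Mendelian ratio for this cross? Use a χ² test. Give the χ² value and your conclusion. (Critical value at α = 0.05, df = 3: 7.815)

A dihybrid testcross with independent assortment gives a 1:1:1:1 ratio.
Under the 1:1:1:1 hypothesis (Σ ratio = 4, N = 782):
  feathered-shank pea-comb: 782 × 1/4 = 195.5
  feathered-shank single-comb: 782 × 1/4 = 195.5
  clean-shank pea-comb: 782 × 1/4 = 195.5
  clean-shank single-comb: 782 × 1/4 = 195.5
χ² = Σ (O − E)² / E
  feathered-shank pea-comb: (164 − 195.5)² / 195.5 = 5.0754
  feathered-shank single-comb: (201 − 195.5)² / 195.5 = 0.1547
  clean-shank pea-comb: (185 − 195.5)² / 195.5 = 0.5639
  clean-shank single-comb: (232 − 195.5)² / 195.5 = 6.8146
χ² = 5.0754 + 0.1547 + 0.5639 + 6.8146 = 12.6086 ≈ 12.609
Degrees of freedom = 4 − 1 = 3; critical value at α = 0.05 is 7.815.
Since 12.609 > 7.815, we reject the null hypothesis — the data do not fit the 1:1:1:1 ratio.

12.609; not consistent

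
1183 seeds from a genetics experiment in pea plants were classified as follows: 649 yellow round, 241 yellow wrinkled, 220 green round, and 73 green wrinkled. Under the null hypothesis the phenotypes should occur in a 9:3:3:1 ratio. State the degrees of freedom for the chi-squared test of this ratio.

A goodness-of-fit test with 4 phenotype classes has df = 4 − 1 = 3.

3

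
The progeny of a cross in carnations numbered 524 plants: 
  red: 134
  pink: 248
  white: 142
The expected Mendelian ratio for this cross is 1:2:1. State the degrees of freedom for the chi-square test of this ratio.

A goodness-of-fit test with 3 phenotype classes has df = 3 − 1 = 2.

2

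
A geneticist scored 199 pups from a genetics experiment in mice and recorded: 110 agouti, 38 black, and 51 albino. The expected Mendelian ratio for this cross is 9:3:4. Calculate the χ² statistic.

0.078

Expected counts for N = 199 under a 9:3:4 ratio (total parts = 16):
  agouti: 199 × 9/16 = 111.9375
  black: 199 × 3/16 = 37.3125
  albino: 199 × 4/16 = 49.75
χ² = Σ (O − E)² / E
  agouti: (110 − 111.9375)² / 111.9375 = 0.0335
  black: (38 − 37.3125)² / 37.3125 = 0.0127
  albino: (51 − 49.75)² / 49.75 = 0.0314
χ² = 0.0335 + 0.0127 + 0.0314 = 0.0776 ≈ 0.078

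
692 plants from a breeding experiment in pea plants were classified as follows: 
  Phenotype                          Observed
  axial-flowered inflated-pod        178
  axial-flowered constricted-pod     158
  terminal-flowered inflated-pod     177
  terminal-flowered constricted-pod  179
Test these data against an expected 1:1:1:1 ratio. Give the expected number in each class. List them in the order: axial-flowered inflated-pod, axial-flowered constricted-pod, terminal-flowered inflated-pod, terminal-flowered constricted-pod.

Expected counts for N = 692 under a 1:1:1:1 ratio (total parts = 4):
  axial-flowered inflated-pod: 692 × 1/4 = 173
  axial-flowered constricted-pod: 692 × 1/4 = 173
  terminal-flowered inflated-pod: 692 × 1/4 = 173
  terminal-flowered constricted-pod: 692 × 1/4 = 173

173, 173, 173, 173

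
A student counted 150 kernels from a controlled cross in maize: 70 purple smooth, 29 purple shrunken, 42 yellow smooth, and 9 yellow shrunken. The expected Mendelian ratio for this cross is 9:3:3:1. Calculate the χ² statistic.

9.336

The 9:3:3:1 ratio has 16 parts, so with N = 150 the expected counts are:
  purple smooth: 150 × 9/16 = 84.375
  purple shrunken: 150 × 3/16 = 28.125
  yellow smooth: 150 × 3/16 = 28.125
  yellow shrunken: 150 × 1/16 = 9.375
χ² = Σ (O − E)² / E
  purple smooth: (70 − 84.375)² / 84.375 = 2.4491
  purple shrunken: (29 − 28.125)² / 28.125 = 0.0272
  yellow smooth: (42 − 28.125)² / 28.125 = 6.8450
  yellow shrunken: (9 − 9.375)² / 9.375 = 0.0150
χ² = 2.4491 + 0.0272 + 6.8450 + 0.0150 = 9.3363 ≈ 9.336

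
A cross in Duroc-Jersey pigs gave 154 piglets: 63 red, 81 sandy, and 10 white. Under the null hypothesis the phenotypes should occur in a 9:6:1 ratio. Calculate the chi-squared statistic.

Under the 9:6:1 hypothesis (Σ ratio = 16, N = 154):
  red: 154 × 9/16 = 86.625
  sandy: 154 × 6/16 = 57.75
  white: 154 × 1/16 = 9.625
χ² = Σ (O − E)² / E
  red: (63 − 86.625)² / 86.625 = 6.4432
  sandy: (81 − 57.75)² / 57.75 = 9.3604
  white: (10 − 9.625)² / 9.625 = 0.0146
χ² = 6.4432 + 9.3604 + 0.0146 = 15.8182 ≈ 15.818

15.818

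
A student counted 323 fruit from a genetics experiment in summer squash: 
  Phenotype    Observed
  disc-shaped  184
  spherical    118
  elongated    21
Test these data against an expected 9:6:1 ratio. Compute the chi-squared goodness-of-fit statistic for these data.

0.143

Expected counts for N = 323 under a 9:6:1 ratio (total parts = 16):
  disc-shaped: 323 × 9/16 = 181.6875
  spherical: 323 × 6/16 = 121.125
  elongated: 323 × 1/16 = 20.1875
χ² = Σ (O − E)² / E
  disc-shaped: (184 − 181.6875)² / 181.6875 = 0.0294
  spherical: (118 − 121.125)² / 121.125 = 0.0806
  elongated: (21 − 20.1875)² / 20.1875 = 0.0327
χ² = 0.0294 + 0.0806 + 0.0327 = 0.1427 ≈ 0.143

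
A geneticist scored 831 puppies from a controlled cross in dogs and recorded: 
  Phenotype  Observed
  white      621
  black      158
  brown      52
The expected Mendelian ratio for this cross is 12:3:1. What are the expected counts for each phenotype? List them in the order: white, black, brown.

623.25, 155.8125, 51.9375

The 12:3:1 ratio has 16 parts, so with N = 831 the expected counts are:
  white: 831 × 12/16 = 623.25
  black: 831 × 3/16 = 155.8125
  brown: 831 × 1/16 = 51.9375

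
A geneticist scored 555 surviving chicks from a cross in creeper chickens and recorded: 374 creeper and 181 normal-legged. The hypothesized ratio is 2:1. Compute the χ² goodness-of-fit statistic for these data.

Total ratio parts = 3. Expected numbers out of 555:
  creeper: 555 × 2/3 = 370
  normal-legged: 555 × 1/3 = 185
χ² = Σ (O − E)² / E
  creeper: (374 − 370)² / 370 = 0.0432
  normal-legged: (181 − 185)² / 185 = 0.0865
χ² = 0.0432 + 0.0865 = 0.1297 ≈ 0.130

0.130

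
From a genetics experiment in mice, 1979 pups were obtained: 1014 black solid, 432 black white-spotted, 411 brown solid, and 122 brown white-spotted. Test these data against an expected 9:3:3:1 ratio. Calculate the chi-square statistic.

Under the 9:3:3:1 hypothesis (Σ ratio = 16, N = 1979):
  black solid: 1979 × 9/16 = 1113.1875
  black white-spotted: 1979 × 3/16 = 371.0625
  brown solid: 1979 × 3/16 = 371.0625
  brown white-spotted: 1979 × 1/16 = 123.6875
χ² = Σ (O − E)² / E
  black solid: (1014 − 1113.1875)² / 1113.1875 = 8.8378
  black white-spotted: (432 − 371.0625)² / 371.0625 = 10.0074
  brown solid: (411 − 371.0625)² / 371.0625 = 4.2985
  brown white-spotted: (122 − 123.6875)² / 123.6875 = 0.0230
χ² = 8.8378 + 10.0074 + 4.2985 + 0.0230 = 23.1667 ≈ 23.167

23.167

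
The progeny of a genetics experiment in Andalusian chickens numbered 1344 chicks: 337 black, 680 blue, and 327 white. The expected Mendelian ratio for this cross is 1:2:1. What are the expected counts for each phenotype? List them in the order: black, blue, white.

The 1:2:1 ratio has 4 parts, so with N = 1344 the expected counts are:
  black: 1344 × 1/4 = 336
  blue: 1344 × 2/4 = 672
  white: 1344 × 1/4 = 336

336, 672, 336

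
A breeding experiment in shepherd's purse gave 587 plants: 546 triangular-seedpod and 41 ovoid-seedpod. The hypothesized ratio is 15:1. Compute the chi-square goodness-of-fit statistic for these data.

0.541

Under the 15:1 hypothesis (Σ ratio = 16, N = 587):
  triangular-seedpod: 587 × 15/16 = 550.3125
  ovoid-seedpod: 587 × 1/16 = 36.6875
χ² = Σ (O − E)² / E
  triangular-seedpod: (546 − 550.3125)² / 550.3125 = 0.0338
  ovoid-seedpod: (41 − 36.6875)² / 36.6875 = 0.5069
χ² = 0.0338 + 0.5069 = 0.5407 ≈ 0.541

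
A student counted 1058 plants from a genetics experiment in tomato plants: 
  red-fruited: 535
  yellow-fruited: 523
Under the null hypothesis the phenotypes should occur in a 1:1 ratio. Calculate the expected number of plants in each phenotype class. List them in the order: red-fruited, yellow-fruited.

The 1:1 ratio has 2 parts, so with N = 1058 the expected counts are:
  red-fruited: 1058 × 1/2 = 529
  yellow-fruited: 1058 × 1/2 = 529

529, 529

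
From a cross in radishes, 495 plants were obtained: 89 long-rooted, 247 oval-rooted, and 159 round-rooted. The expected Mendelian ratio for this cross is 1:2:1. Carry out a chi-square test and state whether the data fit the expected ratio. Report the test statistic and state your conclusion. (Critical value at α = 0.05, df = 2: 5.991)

19.800; not consistent

Expected counts for N = 495 under a 1:2:1 ratio (total parts = 4):
  long-rooted: 495 × 1/4 = 123.75
  oval-rooted: 495 × 2/4 = 247.5
  round-rooted: 495 × 1/4 = 123.75
χ² = Σ (O − E)² / E
  long-rooted: (89 − 123.75)² / 123.75 = 9.7581
  oval-rooted: (247 − 247.5)² / 247.5 = 0.0010
  round-rooted: (159 − 123.75)² / 123.75 = 10.0409
χ² = 9.7581 + 0.0010 + 10.0409 = 19.800
Degrees of freedom = 3 − 1 = 2; critical value at α = 0.05 is 5.991.
Since 19.800 > 5.991, we reject the null hypothesis — the data do not fit the 1:2:1 ratio.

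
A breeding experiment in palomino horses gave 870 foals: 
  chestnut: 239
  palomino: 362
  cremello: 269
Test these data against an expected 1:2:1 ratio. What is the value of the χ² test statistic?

The 1:2:1 ratio has 4 parts, so with N = 870 the expected counts are:
  chestnut: 870 × 1/4 = 217.5
  palomino: 870 × 2/4 = 435
  cremello: 870 × 1/4 = 217.5
χ² = Σ (O − E)² / E
  chestnut: (239 − 217.5)² / 217.5 = 2.1253
  palomino: (362 − 435)² / 435 = 12.2506
  cremello: (269 − 217.5)² / 217.5 = 12.1943
χ² = 2.1253 + 12.2506 + 12.1943 = 26.5702 ≈ 26.570

26.570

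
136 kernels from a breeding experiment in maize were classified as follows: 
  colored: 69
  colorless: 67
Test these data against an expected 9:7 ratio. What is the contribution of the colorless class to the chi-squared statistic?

Under the 9:7 hypothesis (Σ ratio = 16, N = 136):
  colored: 136 × 9/16 = 76.5
  colorless: 136 × 7/16 = 59.5
Contribution of colorless: (67 − 59.5)² / 59.5 = 0.9454

0.945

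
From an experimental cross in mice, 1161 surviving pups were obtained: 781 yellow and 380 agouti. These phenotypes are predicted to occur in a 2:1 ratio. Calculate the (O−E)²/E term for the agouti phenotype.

0.127

Under the 2:1 hypothesis (Σ ratio = 3, N = 1161):
  yellow: 1161 × 2/3 = 774
  agouti: 1161 × 1/3 = 387
Contribution of agouti: (380 − 387)² / 387 = 0.1266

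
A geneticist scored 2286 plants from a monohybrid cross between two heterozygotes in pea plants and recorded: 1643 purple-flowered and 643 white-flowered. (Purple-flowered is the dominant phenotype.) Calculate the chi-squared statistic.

For a monohybrid cross between heterozygotes with complete dominance, the expected phenotypic ratio is 3:1.
Under the 3:1 hypothesis (Σ ratio = 4, N = 2286):
  purple-flowered: 2286 × 3/4 = 1714.5
  white-flowered: 2286 × 1/4 = 571.5
χ² = Σ (O − E)² / E
  purple-flowered: (1643 − 1714.5)² / 1714.5 = 2.9818
  white-flowered: (643 − 571.5)² / 571.5 = 8.9453
χ² = 2.9818 + 8.9453 = 11.9271 ≈ 11.927

11.927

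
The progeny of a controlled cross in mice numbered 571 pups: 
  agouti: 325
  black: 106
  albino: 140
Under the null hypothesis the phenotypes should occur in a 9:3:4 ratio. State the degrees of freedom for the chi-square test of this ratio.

A goodness-of-fit test with 3 phenotype classes has df = 3 − 1 = 2.

2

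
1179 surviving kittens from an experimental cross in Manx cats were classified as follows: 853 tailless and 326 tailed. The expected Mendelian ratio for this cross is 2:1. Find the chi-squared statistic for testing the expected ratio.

17.134

Total ratio parts = 3. Expected numbers out of 1179:
  tailless: 1179 × 2/3 = 786
  tailed: 1179 × 1/3 = 393
χ² = Σ (O − E)² / E
  tailless: (853 − 786)² / 786 = 5.7112
  tailed: (326 − 393)² / 393 = 11.4224
χ² = 5.7112 + 11.4224 = 17.1336 ≈ 17.134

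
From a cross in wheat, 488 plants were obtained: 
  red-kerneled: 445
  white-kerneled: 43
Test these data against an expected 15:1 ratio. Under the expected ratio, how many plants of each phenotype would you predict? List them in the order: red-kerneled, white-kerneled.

457.5, 30.5

The 15:1 ratio has 16 parts, so with N = 488 the expected counts are:
  red-kerneled: 488 × 15/16 = 457.5
  white-kerneled: 488 × 1/16 = 30.5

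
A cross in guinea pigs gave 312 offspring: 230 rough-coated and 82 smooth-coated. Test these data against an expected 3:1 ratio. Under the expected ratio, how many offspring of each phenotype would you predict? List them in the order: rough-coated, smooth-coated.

The 3:1 ratio has 4 parts, so with N = 312 the expected counts are:
  rough-coated: 312 × 3/4 = 234
  smooth-coated: 312 × 1/4 = 78

234, 78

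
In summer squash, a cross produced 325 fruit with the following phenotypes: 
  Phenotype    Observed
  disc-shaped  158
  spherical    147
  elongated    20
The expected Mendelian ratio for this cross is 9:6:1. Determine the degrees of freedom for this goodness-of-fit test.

A goodness-of-fit test with 3 phenotype classes has df = 3 − 1 = 2.

2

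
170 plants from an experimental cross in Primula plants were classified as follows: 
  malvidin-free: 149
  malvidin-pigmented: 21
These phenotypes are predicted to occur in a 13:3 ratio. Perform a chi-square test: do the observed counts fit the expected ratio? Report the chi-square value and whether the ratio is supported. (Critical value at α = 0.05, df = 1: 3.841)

Expected counts for N = 170 under a 13:3 ratio (total parts = 16):
  malvidin-free: 170 × 13/16 = 138.125
  malvidin-pigmented: 170 × 3/16 = 31.875
χ² = Σ (O − E)² / E
  malvidin-free: (149 − 138.125)² / 138.125 = 0.8562
  malvidin-pigmented: (21 − 31.875)² / 31.875 = 3.7103
χ² = 0.8562 + 3.7103 = 4.5665 ≈ 4.567
Degrees of freedom = 2 − 1 = 1; critical value at α = 0.05 is 3.841.
Since 4.567 > 3.841, we reject the null hypothesis — the data do not fit the 13:3 ratio.

4.567; not consistent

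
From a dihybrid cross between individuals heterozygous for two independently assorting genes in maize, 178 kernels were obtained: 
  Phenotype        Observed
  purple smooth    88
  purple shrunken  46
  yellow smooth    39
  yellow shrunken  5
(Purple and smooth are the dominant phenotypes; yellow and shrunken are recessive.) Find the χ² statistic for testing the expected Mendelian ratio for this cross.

A dihybrid F₂ with independent assortment and complete dominance at both loci gives a 9:3:3:1 phenotypic ratio.
Under the 9:3:3:1 hypothesis (Σ ratio = 16, N = 178):
  purple smooth: 178 × 9/16 = 100.125
  purple shrunken: 178 × 3/16 = 33.375
  yellow smooth: 178 × 3/16 = 33.375
  yellow shrunken: 178 × 1/16 = 11.125
χ² = Σ (O − E)² / E
  purple smooth: (88 − 100.125)² / 100.125 = 1.4683
  purple shrunken: (46 − 33.375)² / 33.375 = 4.7757
  yellow smooth: (39 − 33.375)² / 33.375 = 0.9480
  yellow shrunken: (5 − 11.125)² / 11.125 = 3.3722
χ² = 1.4683 + 4.7757 + 0.9480 + 3.3722 = 10.5642 ≈ 10.564

10.564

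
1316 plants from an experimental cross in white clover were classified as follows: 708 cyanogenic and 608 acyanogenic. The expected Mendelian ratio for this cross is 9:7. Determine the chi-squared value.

Total ratio parts = 16. Expected numbers out of 1316:
  cyanogenic: 1316 × 9/16 = 740.25
  acyanogenic: 1316 × 7/16 = 575.75
χ² = Σ (O − E)² / E
  cyanogenic: (708 − 740.25)² / 740.25 = 1.4050
  acyanogenic: (608 − 575.75)² / 575.75 = 1.8064
χ² = 1.4050 + 1.8064 = 3.2114 ≈ 3.211

3.211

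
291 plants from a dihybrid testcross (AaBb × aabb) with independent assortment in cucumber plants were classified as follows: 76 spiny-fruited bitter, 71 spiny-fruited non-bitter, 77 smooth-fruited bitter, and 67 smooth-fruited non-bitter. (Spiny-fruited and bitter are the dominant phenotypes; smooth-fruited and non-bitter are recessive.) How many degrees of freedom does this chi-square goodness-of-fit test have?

A dihybrid testcross with independent assortment gives a 1:1:1:1 ratio.
A goodness-of-fit test with 4 phenotype classes has df = 4 − 1 = 3.

3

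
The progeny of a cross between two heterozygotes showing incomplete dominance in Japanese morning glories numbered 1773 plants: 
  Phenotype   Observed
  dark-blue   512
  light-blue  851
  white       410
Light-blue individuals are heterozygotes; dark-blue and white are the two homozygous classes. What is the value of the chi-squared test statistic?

14.579

With incomplete dominance, a heterozygote × heterozygote cross gives a 1:2:1 phenotypic ratio.
Total ratio parts = 4. Expected numbers out of 1773:
  dark-blue: 1773 × 1/4 = 443.25
  light-blue: 1773 × 2/4 = 886.5
  white: 1773 × 1/4 = 443.25
χ² = Σ (O − E)² / E
  dark-blue: (512 − 443.25)² / 443.25 = 10.6634
  light-blue: (851 − 886.5)² / 886.5 = 1.4216
  white: (410 − 443.25)² / 443.25 = 2.4942
χ² = 10.6634 + 1.4216 + 2.4942 = 14.5792 ≈ 14.579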